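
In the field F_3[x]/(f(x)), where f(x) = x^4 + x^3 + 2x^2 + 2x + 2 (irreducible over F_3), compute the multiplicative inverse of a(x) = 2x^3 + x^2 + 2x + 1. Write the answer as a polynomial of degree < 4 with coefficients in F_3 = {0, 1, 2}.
a(x)^(-1) ≡ x^3 + 2x + 1 (mod f(x))

Since f is irreducible over F_3, F_3[x]/(f) is a field and a(x) ≠ 0 has an inverse. Apply the extended Euclidean algorithm to f(x) and a(x) in F_3[x]: f(x) = (2x + 1)·a(x) + (x + 1);  a(x) = (2x^2 + 2x)·(x + 1) + (1). The last nonzero remainder is the constant 1 = gcd(f, a) in F_3. Back-substituting through the division chain expresses 1 = s(x)·a(x) + t(x)·f(x) with s(x) ≡ x^3 + 2x + 1 (mod f), so a(x)^(-1) ≡ s(x) = x^3 + 2x + 1 (mod f). Check: (2x^3 + x^2 + 2x + 1)·(x^3 + 2x + 1) = 2x^6 + x^5 + 2x^3 + 2x^2 + x + 1 ≡ 1 (mod x^4 + x^3 + 2x^2 + 2x + 2).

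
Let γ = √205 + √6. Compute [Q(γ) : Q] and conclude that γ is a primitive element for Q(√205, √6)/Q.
[Q(γ) : Q] = 4 (equivalently, Q(γ) = Q(√205, √6))

Obviously Q(γ) ⊆ Q(√205, √6), and [Q(√205, √6):Q] = 4 (since 205, 6 are distinct squarefree integers > 1 with 1230 not a perfect square). To show equality we compute the minimal polynomial of γ. From γ = √205 + √6: γ^2 = 205 + 2√(1230) + 6 = 211 + 2√(1230), so γ^2 - 211 = 2√(1230); squaring, (γ^2 - 211)^2 = 4·1230, i.e. γ^4 - 422γ^2 + 44521 - 4920 = 0, i.e. γ^4 - 422γ^2 + 39601 = 0. So γ is a root of x^4 - 422x^2 + 39601. This polynomial is irreducible over Q: it has no rational root (each ±√205 ± √6 is irrational), and any factorization into two quadratics over Q would force √(1230) ∈ Q (pairing opposite roots) or √205, √6 ∈ Q (other pairings), all impossible. Hence [Q(γ):Q] = 4 = [Q(√205, √6):Q], so Q(γ) = Q(√205, √6).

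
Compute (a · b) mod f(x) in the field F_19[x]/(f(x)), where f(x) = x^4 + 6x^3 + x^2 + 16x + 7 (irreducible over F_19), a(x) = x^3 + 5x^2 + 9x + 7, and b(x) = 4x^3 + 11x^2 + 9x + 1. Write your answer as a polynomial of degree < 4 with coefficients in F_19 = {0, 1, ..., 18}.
a · b ≡ 6x^3 + 7x^2 + 14x + 9 (mod f(x))

Multiply in F_19[x]: a(x)·b(x) = (x^3 + 5x^2 + 9x + 7)·(4x^3 + 11x^2 + 9x + 1) = 4x^6 + 12x^5 + 5x^4 + 2x^3 + 11x^2 + 15x + 7. This has degree ≥ 4, so divide by f(x) over F_19: 4x^6 + 12x^5 + 5x^4 + 2x^3 + 11x^2 + 15x + 7 = (4x^2 + 7x + 16)·(x^4 + 6x^3 + x^2 + 16x + 7) + (6x^3 + 7x^2 + 14x + 9). Hence a·b ≡ 6x^3 + 7x^2 + 14x + 9 (mod f). (F_19[x]/(f) is a field with 19^4 = 130321 elements since f is irreducible of degree 4.)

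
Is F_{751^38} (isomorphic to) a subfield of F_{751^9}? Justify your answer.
No: F_{751^38} is not a subfield of F_{751^9}

F_{p^m} embeds in F_{p^n} iff m | n. Here 38 ∤ 9 (since 9 = 0·38 + 9 with remainder 9 ≠ 0), so F_{751^38} is not a subfield of F_{751^9}. Equivalently: if it were, the tower law would give 38 = [F_{751^38}:F_751] dividing [F_{751^9}:F_751] = 9, contradiction.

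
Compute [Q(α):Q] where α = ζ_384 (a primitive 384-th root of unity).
[Q(α):Q] = 128

The minimal polynomial of ζ_384 over Q is the 384-th cyclotomic polynomial Φ_384(x), which is irreducible over Q and has degree φ(384) = 128. Hence [Q(α):Q] = φ(384) = 128.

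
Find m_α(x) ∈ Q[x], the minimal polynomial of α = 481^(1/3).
m_α(x) = x^3 - 481

α satisfies α^3 = 481, so x^3 - 481 annihilates α. By the rational root test, a rational root p/q (in lowest terms) of x^3 - 481 would satisfy p^3 = 481 q^3, forcing q = 1 and p^3 = 481; but 481 is not a perfect cube, contradiction. A monic cubic over Q with no rational root is irreducible (any nontrivial factorization would include a linear factor). Hence x^3 - 481 is the minimal polynomial of α, and in particular [Q(α):Q] = 3.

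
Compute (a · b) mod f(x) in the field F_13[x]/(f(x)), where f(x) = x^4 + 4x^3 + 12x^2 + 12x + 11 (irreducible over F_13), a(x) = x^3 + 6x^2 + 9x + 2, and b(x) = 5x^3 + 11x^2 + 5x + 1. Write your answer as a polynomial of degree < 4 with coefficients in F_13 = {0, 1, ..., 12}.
a · b ≡ 5x^3 + 11x^2 + 7x + 11 (mod f(x))

Multiply in F_13[x]: a(x)·b(x) = (x^3 + 6x^2 + 9x + 2)·(5x^3 + 11x^2 + 5x + 1) = 5x^6 + 2x^5 + 12x^4 + 10x^3 + 8x^2 + 6x + 2. This has degree ≥ 4, so divide by f(x) over F_13: 5x^6 + 2x^5 + 12x^4 + 10x^3 + 8x^2 + 6x + 2 = (5x^2 + 8x + 11)·(x^4 + 4x^3 + 12x^2 + 12x + 11) + (5x^3 + 11x^2 + 7x + 11). Hence a·b ≡ 5x^3 + 11x^2 + 7x + 11 (mod f). (F_13[x]/(f) is a field with 13^4 = 28561 elements since f is irreducible of degree 4.)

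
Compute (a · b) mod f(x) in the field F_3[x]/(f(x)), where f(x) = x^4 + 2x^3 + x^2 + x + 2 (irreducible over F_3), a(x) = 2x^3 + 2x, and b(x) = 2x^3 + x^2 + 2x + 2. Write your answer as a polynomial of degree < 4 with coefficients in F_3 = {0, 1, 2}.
a · b ≡ x^2 + 1 (mod f(x))

Multiply in F_3[x]: a(x)·b(x) = (2x^3 + 2x)·(2x^3 + x^2 + 2x + 2) = x^6 + 2x^5 + 2x^4 + x^2 + x. This has degree ≥ 4, so divide by f(x) over F_3: x^6 + 2x^5 + 2x^4 + x^2 + x = (x^2 + 1)·(x^4 + 2x^3 + x^2 + x + 2) + (x^2 + 1). Hence a·b ≡ x^2 + 1 (mod f). (F_3[x]/(f) is a field with 3^4 = 81 elements since f is irreducible of degree 4.)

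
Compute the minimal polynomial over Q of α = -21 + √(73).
m_α(x) = x^2 + 42x + 368

From α + 21 = √(73), squaring gives (α + 21)^2 = 73, i.e. α^2 + 42α + 441 = 73, so α^2 + 42α + 368 = 0. The discriminant of x^2 + 42x + 368 is (42)^2 - 4·(368) = 1764 - 1472 = 292, and 4·(73) is not a perfect square in Q since 73 is squarefree and ≠ 1. Hence x^2 + 42x + 368 is irreducible over Q and is the minimal polynomial of α.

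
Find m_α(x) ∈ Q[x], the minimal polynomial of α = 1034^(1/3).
m_α(x) = x^3 - 1034

α satisfies α^3 = 1034, so x^3 - 1034 annihilates α. By the rational root test, a rational root p/q (in lowest terms) of x^3 - 1034 would satisfy p^3 = 1034 q^3, forcing q = 1 and p^3 = 1034; but 1034 is not a perfect cube, contradiction. A monic cubic over Q with no rational root is irreducible (any nontrivial factorization would include a linear factor). Hence x^3 - 1034 is the minimal polynomial of α, and in particular [Q(α):Q] = 3.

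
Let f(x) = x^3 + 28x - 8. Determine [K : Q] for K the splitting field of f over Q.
[K : Q] = 6

By the rational root test, any rational root of the monic integer polynomial f(x) = x^3 + 28x - 8 must be an integer dividing the constant term -8, i.e. one of ±{1, 2, 4, 8}. Evaluating: f(1) = 21, f(-1) = -37, f(2) = 56, f(-2) = -72, f(4) = 168, f(-4) = -184, f(8) = 728, f(-8) = -744; none is 0, so f has no rational root and is therefore irreducible over Q (a cubic with no linear factor over a field is irreducible). For an irreducible cubic, the Galois group is A_3 or S_3 according as the discriminant disc(f) = -4a^3 - 27b^2 = -4·(28)^3 - 27·(-8)^2 = -89536 is or is not a square in Q. Here disc(f) = -89536 is not a perfect square in Q, so the Galois group of f over Q is not contained in A_3 and must be all of S_3. The splitting field has degree |S_3| = 6 over Q, so [K : Q] = 6.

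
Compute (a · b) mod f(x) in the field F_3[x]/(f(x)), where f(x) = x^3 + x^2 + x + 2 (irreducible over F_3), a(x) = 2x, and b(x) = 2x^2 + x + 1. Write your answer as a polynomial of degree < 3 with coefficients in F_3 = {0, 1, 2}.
a · b ≡ x^2 + x + 1 (mod f(x))

Multiply in F_3[x]: a(x)·b(x) = (2x)·(2x^2 + x + 1) = x^3 + 2x^2 + 2x. This has degree ≥ 3, so divide by f(x) over F_3: x^3 + 2x^2 + 2x = (1)·(x^3 + x^2 + x + 2) + (x^2 + x + 1). Hence a·b ≡ x^2 + x + 1 (mod f). (F_3[x]/(f) is a field with 3^3 = 27 elements since f is irreducible of degree 3.)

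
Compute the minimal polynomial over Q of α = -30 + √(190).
m_α(x) = x^2 + 60x + 710

From α + 30 = √(190), squaring gives (α + 30)^2 = 190, i.e. α^2 + 60α + 900 = 190, so α^2 + 60α + 710 = 0. The discriminant of x^2 + 60x + 710 is (60)^2 - 4·(710) = 3600 - 2840 = 760, and 4·(190) is not a perfect square in Q since 190 is squarefree and ≠ 1. Hence x^2 + 60x + 710 is irreducible over Q and is the minimal polynomial of α.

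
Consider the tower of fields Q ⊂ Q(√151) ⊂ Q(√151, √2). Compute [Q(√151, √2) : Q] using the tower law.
[Q(√151, √2) : Q] = 4

[Q(√151):Q] = 2 (min poly x^2 - 151, irreducible since 151 is squarefree > 1). For the top step, suppose √2 ∈ Q(√151), say √2 = c + d√151 with c, d ∈ Q. Squaring: 2 = c^2 + 151d^2 + 2cd√151. Since √151 ∉ Q this forces 2cd = 0. If d = 0 then √2 = c ∈ Q, contradicting 2 squarefree > 1. If c = 0 then 2 = 151d^2, so 151·2 = (151d)^2 is a perfect square in Q — but 151·2 = 302 is not a perfect square (since 151 and 2 are distinct squarefree integers). Contradiction. Hence √2 ∉ Q(√151), so x^2 - 2 stays irreducible over Q(√151) and [Q(√151, √2) : Q(√151)] = 2. By the tower law, [Q(√151, √2) : Q] = 2 · 2 = 4.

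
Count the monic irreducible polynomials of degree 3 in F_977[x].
There are 310857952 monic irreducible polynomials of degree 3 over F_977

Each element of F_{977^3} that lies in no proper subfield is a root of exactly one monic irreducible of degree 3 over F_977, and each such polynomial has 3 distinct roots in F_{977^3}. By Möbius inversion the count is N_977(3) = (1/3) Σ_{d|3} μ(3/d) · 977^d = (1/3)(μ(3)·977^1 + μ(1)·977^3) = 932573856/3 = 310857952.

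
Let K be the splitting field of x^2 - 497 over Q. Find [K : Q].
[K : Q] = 2

f(x) = x^2 - 497 factors as (x - √497)(x + √497). The splitting field is K = Q(√497). Since 497 is squarefree and > 1, it is not a perfect square, so x^2 - 497 is irreducible over Q and [Q(√497) : Q] = 2. Hence [K : Q] = 2.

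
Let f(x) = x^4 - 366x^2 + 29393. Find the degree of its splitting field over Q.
[K : Q] = 4

Solving the quadratic in x^2: x^2 = (366 ± √(366^2 - 4·29393))/2 = (366 ± √16384)/2 = (366 ± 128)/2, giving x^2 = 247 or x^2 = 119. So f(x) = (x^2 - 247)(x^2 - 119) and the roots of f are ±√247, ±√119. Hence the splitting field is K = Q(√247, √119). Since 247 and 119 are distinct squarefree integers > 1, their product 29393 is not a perfect square, so √119 ∉ Q(√247). By the tower law [K:Q] = [Q(√247,√119):Q(√247)] · [Q(√247):Q] = 2 · 2 = 4.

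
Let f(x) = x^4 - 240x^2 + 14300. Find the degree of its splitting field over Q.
[K : Q] = 4

Solving the quadratic in x^2: x^2 = (240 ± √(240^2 - 4·14300))/2 = (240 ± √400)/2 = (240 ± 20)/2, giving x^2 = 110 or x^2 = 130. So f(x) = (x^2 - 110)(x^2 - 130) and the roots of f are ±√110, ±√130. Hence the splitting field is K = Q(√110, √130). Since 110 and 130 are distinct squarefree integers > 1, their product 14300 is not a perfect square, so √130 ∉ Q(√110). By the tower law [K:Q] = [Q(√110,√130):Q(√110)] · [Q(√110):Q] = 2 · 2 = 4.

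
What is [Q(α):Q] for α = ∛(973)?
[Q(α):Q] = 3

The minimal polynomial of α is x^3 - 973, irreducible over Q since 973 is not a perfect cube (so x^3 - 973 has no rational root). Hence [Q(α):Q] = deg(m_α) = 3.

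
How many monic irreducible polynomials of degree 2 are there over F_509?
There are 129286 monic irreducible polynomials of degree 2 over F_509

Each element of F_{509^2} that lies in no proper subfield is a root of exactly one monic irreducible of degree 2 over F_509, and each such polynomial has 2 distinct roots in F_{509^2}. By Möbius inversion the count is N_509(2) = (1/2) Σ_{d|2} μ(2/d) · 509^d = (1/2)(μ(2)·509^1 + μ(1)·509^2) = 258572/2 = 129286.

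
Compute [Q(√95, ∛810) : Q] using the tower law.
[Q(√95, ∛810) : Q] = 6

Let L = Q(√95, ∛810). Since Q(√95) ⊂ L and [Q(√95):Q] = 2, the tower law gives 2 | [L:Q]. Likewise Q(∛810) ⊂ L with [Q(∛810):Q] = 3 (because 810 is not a perfect cube), so 3 | [L:Q]. As gcd(2,3) = 1, [L:Q] is divisible by 6. Conversely L is generated over Q by √95 and ∛810, so [L:Q] ≤ 2·3 = 6. Therefore [Q(√95, ∛810) : Q] = 6.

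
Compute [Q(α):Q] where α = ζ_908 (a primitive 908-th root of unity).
[Q(α):Q] = 452

The minimal polynomial of ζ_908 over Q is the 908-th cyclotomic polynomial Φ_908(x), which is irreducible over Q and has degree φ(908) = 452. Hence [Q(α):Q] = φ(908) = 452.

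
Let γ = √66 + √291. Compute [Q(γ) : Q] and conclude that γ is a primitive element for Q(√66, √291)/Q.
[Q(γ) : Q] = 4 (equivalently, Q(γ) = Q(√66, √291))

Obviously Q(γ) ⊆ Q(√66, √291), and [Q(√66, √291):Q] = 4 (since 66, 291 are distinct squarefree integers > 1 with 19206 not a perfect square). To show equality we compute the minimal polynomial of γ. From γ = √66 + √291: γ^2 = 66 + 2√(19206) + 291 = 357 + 2√(19206), so γ^2 - 357 = 2√(19206); squaring, (γ^2 - 357)^2 = 4·19206, i.e. γ^4 - 714γ^2 + 127449 - 76824 = 0, i.e. γ^4 - 714γ^2 + 50625 = 0. So γ is a root of x^4 - 714x^2 + 50625. This polynomial is irreducible over Q: it has no rational root (each ±√66 ± √291 is irrational), and any factorization into two quadratics over Q would force √(19206) ∈ Q (pairing opposite roots) or √66, √291 ∈ Q (other pairings), all impossible. Hence [Q(γ):Q] = 4 = [Q(√66, √291):Q], so Q(γ) = Q(√66, √291).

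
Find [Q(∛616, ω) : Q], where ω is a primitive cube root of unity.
[Q(∛616, ω) : Q] = 6

[Q(∛616):Q] = 3 (min poly x^3 - 616, irreducible since 616 is not a perfect cube). [Q(ω):Q] = 2 (min poly x^2 + x + 1). Since Q(∛616) ⊂ R and ω ∉ R, we have ω ∉ Q(∛616), so x^2 + x + 1 remains irreducible over Q(∛616) and [Q(∛616, ω) : Q(∛616)] = 2. By the tower law, [Q(∛616, ω) : Q] = 3 · 2 = 6. (In fact Q(∛616, ω) is the splitting field of x^3 - 616 over Q.)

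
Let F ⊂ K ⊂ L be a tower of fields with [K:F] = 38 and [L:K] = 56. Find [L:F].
[L:F] = 2128

The tower law says that for any tower of field extensions F ⊂ K ⊂ L with finite degrees, [L:F] = [L:K] · [K:F]. Here this gives [L:F] = 56 · 38 = 2128.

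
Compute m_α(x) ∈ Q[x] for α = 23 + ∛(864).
m_α(x) = x^3 - 69x^2 + 1587x - 13031

Set β = α - 23 = ∛(864), so β^3 = 864. Then (α - 23)^3 - 864 = 0, i.e. α is a root of g(x) = (x - 23)^3 - 864 = x^3 - 69x^2 + 1587x - 13031. Since g(x) = h(x - 23) where h(x) = x^3 - 864, and h is irreducible over Q (because 864 is not a perfect cube, so h has no rational root, and a monic cubic with no rational root is irreducible), g is also irreducible (irreducibility is preserved under the substitution x → x - 23). Hence m_α(x) = x^3 - 69x^2 + 1587x - 13031.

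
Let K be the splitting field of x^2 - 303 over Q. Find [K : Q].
[K : Q] = 2

f(x) = x^2 - 303 factors as (x - √303)(x + √303). The splitting field is K = Q(√303). Since 303 is squarefree and > 1, it is not a perfect square, so x^2 - 303 is irreducible over Q and [Q(√303) : Q] = 2. Hence [K : Q] = 2.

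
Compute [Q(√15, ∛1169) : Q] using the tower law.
[Q(√15, ∛1169) : Q] = 6

Let L = Q(√15, ∛1169). Since Q(√15) ⊂ L and [Q(√15):Q] = 2, the tower law gives 2 | [L:Q]. Likewise Q(∛1169) ⊂ L with [Q(∛1169):Q] = 3 (because 1169 is not a perfect cube), so 3 | [L:Q]. As gcd(2,3) = 1, [L:Q] is divisible by 6. Conversely L is generated over Q by √15 and ∛1169, so [L:Q] ≤ 2·3 = 6. Therefore [Q(√15, ∛1169) : Q] = 6.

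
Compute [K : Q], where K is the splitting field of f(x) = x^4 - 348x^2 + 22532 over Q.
[K : Q] = 4

Solving the quadratic in x^2: x^2 = (348 ± √(348^2 - 4·22532))/2 = (348 ± √30976)/2 = (348 ± 176)/2, giving x^2 = 262 or x^2 = 86. So f(x) = (x^2 - 262)(x^2 - 86) and the roots of f are ±√262, ±√86. Hence the splitting field is K = Q(√262, √86). Since 262 and 86 are distinct squarefree integers > 1, their product 22532 is not a perfect square, so √86 ∉ Q(√262). By the tower law [K:Q] = [Q(√262,√86):Q(√262)] · [Q(√262):Q] = 2 · 2 = 4.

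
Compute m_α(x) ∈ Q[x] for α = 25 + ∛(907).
m_α(x) = x^3 - 75x^2 + 1875x - 16532

Set β = α - 25 = ∛(907), so β^3 = 907. Then (α - 25)^3 - 907 = 0, i.e. α is a root of g(x) = (x - 25)^3 - 907 = x^3 - 75x^2 + 1875x - 16532. Since g(x) = h(x - 25) where h(x) = x^3 - 907, and h is irreducible over Q (because 907 is not a perfect cube, so h has no rational root, and a monic cubic with no rational root is irreducible), g is also irreducible (irreducibility is preserved under the substitution x → x - 25). Hence m_α(x) = x^3 - 75x^2 + 1875x - 16532.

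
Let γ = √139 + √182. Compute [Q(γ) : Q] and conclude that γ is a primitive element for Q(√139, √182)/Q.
[Q(γ) : Q] = 4 (equivalently, Q(γ) = Q(√139, √182))

Obviously Q(γ) ⊆ Q(√139, √182), and [Q(√139, √182):Q] = 4 (since 139, 182 are distinct squarefree integers > 1 with 25298 not a perfect square). To show equality we compute the minimal polynomial of γ. From γ = √139 + √182: γ^2 = 139 + 2√(25298) + 182 = 321 + 2√(25298), so γ^2 - 321 = 2√(25298); squaring, (γ^2 - 321)^2 = 4·25298, i.e. γ^4 - 642γ^2 + 103041 - 101192 = 0, i.e. γ^4 - 642γ^2 + 1849 = 0. So γ is a root of x^4 - 642x^2 + 1849. This polynomial is irreducible over Q: it has no rational root (each ±√139 ± √182 is irrational), and any factorization into two quadratics over Q would force √(25298) ∈ Q (pairing opposite roots) or √139, √182 ∈ Q (other pairings), all impossible. Hence [Q(γ):Q] = 4 = [Q(√139, √182):Q], so Q(γ) = Q(√139, √182).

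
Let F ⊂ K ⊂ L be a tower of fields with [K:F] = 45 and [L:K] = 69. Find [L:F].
[L:F] = 3105

The tower law says that for any tower of field extensions F ⊂ K ⊂ L with finite degrees, [L:F] = [L:K] · [K:F]. Here this gives [L:F] = 69 · 45 = 3105.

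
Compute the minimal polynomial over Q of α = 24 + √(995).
m_α(x) = x^2 - 48x - 419

From α - 24 = √(995), squaring gives (α - 24)^2 = 995, i.e. α^2 - 48α + 576 = 995, so α^2 - 48α - 419 = 0. The discriminant of x^2 - 48x - 419 is (-48)^2 - 4·(-419) = 2304 + 1676 = 3980, and 4·(995) is not a perfect square in Q since 995 is squarefree and ≠ 1. Hence x^2 - 48x - 419 is irreducible over Q and is the minimal polynomial of α.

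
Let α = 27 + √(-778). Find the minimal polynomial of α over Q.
m_α(x) = x^2 - 54x + 1507

From α - 27 = √(-778), squaring gives (α - 27)^2 = -778, i.e. α^2 - 54α + 729 = -778, so α^2 - 54α + 1507 = 0. The discriminant of x^2 - 54x + 1507 is (-54)^2 - 4·(1507) = 2916 - 6028 = -3112, and 4·(-778) is not a perfect square in Q since -778 is squarefree and ≠ 1. Hence x^2 - 54x + 1507 is irreducible over Q and is the minimal polynomial of α.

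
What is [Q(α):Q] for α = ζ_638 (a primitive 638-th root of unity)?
[Q(α):Q] = 280

The minimal polynomial of ζ_638 over Q is the 638-th cyclotomic polynomial Φ_638(x), which is irreducible over Q and has degree φ(638) = 280. Hence [Q(α):Q] = φ(638) = 280.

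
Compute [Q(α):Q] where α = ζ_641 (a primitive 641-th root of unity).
[Q(α):Q] = 640

The minimal polynomial of ζ_641 over Q is the 641-th cyclotomic polynomial Φ_641(x), which is irreducible over Q and has degree φ(641) = 640. Hence [Q(α):Q] = φ(641) = 640.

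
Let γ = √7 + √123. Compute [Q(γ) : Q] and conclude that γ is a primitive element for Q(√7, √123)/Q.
[Q(γ) : Q] = 4 (equivalently, Q(γ) = Q(√7, √123))

Obviously Q(γ) ⊆ Q(√7, √123), and [Q(√7, √123):Q] = 4 (since 7, 123 are distinct squarefree integers > 1 with 861 not a perfect square). To show equality we compute the minimal polynomial of γ. From γ = √7 + √123: γ^2 = 7 + 2√(861) + 123 = 130 + 2√(861), so γ^2 - 130 = 2√(861); squaring, (γ^2 - 130)^2 = 4·861, i.e. γ^4 - 260γ^2 + 16900 - 3444 = 0, i.e. γ^4 - 260γ^2 + 13456 = 0. So γ is a root of x^4 - 260x^2 + 13456. This polynomial is irreducible over Q: it has no rational root (each ±√7 ± √123 is irrational), and any factorization into two quadratics over Q would force √(861) ∈ Q (pairing opposite roots) or √7, √123 ∈ Q (other pairings), all impossible. Hence [Q(γ):Q] = 4 = [Q(√7, √123):Q], so Q(γ) = Q(√7, √123).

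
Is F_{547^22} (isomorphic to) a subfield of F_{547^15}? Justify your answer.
No: F_{547^22} is not a subfield of F_{547^15}

F_{p^m} embeds in F_{p^n} iff m | n. Here 22 ∤ 15 (since 15 = 0·22 + 15 with remainder 15 ≠ 0), so F_{547^22} is not a subfield of F_{547^15}. Equivalently: if it were, the tower law would give 22 = [F_{547^22}:F_547] dividing [F_{547^15}:F_547] = 15, contradiction.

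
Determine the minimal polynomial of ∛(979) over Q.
m_α(x) = x^3 - 979

α satisfies α^3 = 979, so x^3 - 979 annihilates α. By the rational root test, a rational root p/q (in lowest terms) of x^3 - 979 would satisfy p^3 = 979 q^3, forcing q = 1 and p^3 = 979; but 979 is not a perfect cube, contradiction. A monic cubic over Q with no rational root is irreducible (any nontrivial factorization would include a linear factor). Hence x^3 - 979 is the minimal polynomial of α, and in particular [Q(α):Q] = 3.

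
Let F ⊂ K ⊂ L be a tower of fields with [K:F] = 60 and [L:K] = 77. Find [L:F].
[L:F] = 4620

The tower law says that for any tower of field extensions F ⊂ K ⊂ L with finite degrees, [L:F] = [L:K] · [K:F]. Here this gives [L:F] = 77 · 60 = 4620.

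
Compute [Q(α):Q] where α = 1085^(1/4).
[Q(α):Q] = 4

α is a root of x^4 - 1085. By Eisenstein's criterion at the prime p = 5 (which divides the constant term 1085 but p^2 = 25 does not, since 1085 is squarefree), x^4 - 1085 is irreducible over Q. Hence [Q(α):Q] = 4.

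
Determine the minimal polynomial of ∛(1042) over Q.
m_α(x) = x^3 - 1042

α satisfies α^3 = 1042, so x^3 - 1042 annihilates α. By the rational root test, a rational root p/q (in lowest terms) of x^3 - 1042 would satisfy p^3 = 1042 q^3, forcing q = 1 and p^3 = 1042; but 1042 is not a perfect cube, contradiction. A monic cubic over Q with no rational root is irreducible (any nontrivial factorization would include a linear factor). Hence x^3 - 1042 is the minimal polynomial of α, and in particular [Q(α):Q] = 3.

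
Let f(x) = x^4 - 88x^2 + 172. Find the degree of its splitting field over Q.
[K : Q] = 4

Solving the quadratic in x^2: x^2 = (88 ± √(88^2 - 4·172))/2 = (88 ± √7056)/2 = (88 ± 84)/2, giving x^2 = 86 or x^2 = 2. So f(x) = (x^2 - 86)(x^2 - 2) and the roots of f are ±√86, ±√2. Hence the splitting field is K = Q(√86, √2). Since 86 and 2 are distinct squarefree integers > 1, their product 172 is not a perfect square, so √2 ∉ Q(√86). By the tower law [K:Q] = [Q(√86,√2):Q(√86)] · [Q(√86):Q] = 2 · 2 = 4.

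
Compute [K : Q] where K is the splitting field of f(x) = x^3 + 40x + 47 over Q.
[K : Q] = 6

By the rational root test, any rational root of the monic integer polynomial f(x) = x^3 + 40x + 47 must be an integer dividing the constant term 47, i.e. one of ±{1, 47}. Evaluating: f(1) = 88, f(-1) = 6, f(47) = 105750, f(-47) = -105656; none is 0, so f has no rational root and is therefore irreducible over Q (a cubic with no linear factor over a field is irreducible). For an irreducible cubic, the Galois group is A_3 or S_3 according as the discriminant disc(f) = -4a^3 - 27b^2 = -4·(40)^3 - 27·(47)^2 = -315643 is or is not a square in Q. Here disc(f) = -315643 is not a perfect square in Q, so the Galois group of f over Q is not contained in A_3 and must be all of S_3. The splitting field has degree |S_3| = 6 over Q, so [K : Q] = 6.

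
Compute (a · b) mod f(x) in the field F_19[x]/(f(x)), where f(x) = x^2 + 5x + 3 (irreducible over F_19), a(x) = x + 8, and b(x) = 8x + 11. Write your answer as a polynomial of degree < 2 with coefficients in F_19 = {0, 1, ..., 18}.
a · b ≡ 16x + 7 (mod f(x))

Multiply in F_19[x]: a(x)·b(x) = (x + 8)·(8x + 11) = 8x^2 + 18x + 12. This has degree ≥ 2, so divide by f(x) over F_19: 8x^2 + 18x + 12 = (8)·(x^2 + 5x + 3) + (16x + 7). Hence a·b ≡ 16x + 7 (mod f). (F_19[x]/(f) is a field with 19^2 = 361 elements since f is irreducible of degree 2.)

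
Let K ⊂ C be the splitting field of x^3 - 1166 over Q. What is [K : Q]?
[K : Q] = 6

The roots of x^3 - 1166 are ∛1166, ω∛1166, ω^2∛1166 where ω = e^(2πi/3) is a primitive cube root of unity, so K = Q(∛1166, ω). Now [Q(∛1166):Q] = 3 (since 1166 is not a perfect cube, x^3 - 1166 is irreducible) and [Q(ω):Q] = 2. Both 2 and 3 divide [K:Q], and [K:Q] ≤ 3·2 = 6, so [K:Q] = 6. (Equivalently: Q(∛1166) ⊂ R but ω ∉ R, so [K : Q(∛1166)] = 2.)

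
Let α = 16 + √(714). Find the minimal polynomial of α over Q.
m_α(x) = x^2 - 32x - 458

From α - 16 = √(714), squaring gives (α - 16)^2 = 714, i.e. α^2 - 32α + 256 = 714, so α^2 - 32α - 458 = 0. The discriminant of x^2 - 32x - 458 is (-32)^2 - 4·(-458) = 1024 + 1832 = 2856, and 4·(714) is not a perfect square in Q since 714 is squarefree and ≠ 1. Hence x^2 - 32x - 458 is irreducible over Q and is the minimal polynomial of α.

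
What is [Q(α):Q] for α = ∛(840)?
[Q(α):Q] = 3

The minimal polynomial of α is x^3 - 840, irreducible over Q since 840 is not a perfect cube (so x^3 - 840 has no rational root). Hence [Q(α):Q] = deg(m_α) = 3.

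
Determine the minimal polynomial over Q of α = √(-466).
m_α(x) = x^2 + 466

α satisfies α^2 + 466 = 0, so x^2 + 466 annihilates α. Since d = -466 is squarefree and ≠ 1, it is not a perfect square in Q, so x^2 + 466 has no rational root and is therefore irreducible over Q (a degree-2 polynomial over a field is irreducible iff it has no root). Hence m_α(x) = x^2 + 466.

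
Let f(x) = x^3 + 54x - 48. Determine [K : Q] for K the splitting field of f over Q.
[K : Q] = 6

By the rational root test, any rational root of the monic integer polynomial f(x) = x^3 + 54x - 48 must be an integer dividing the constant term -48, i.e. one of ±{1, 2, 3, 4, 6, 8, 12, 16, 24, 48}. Evaluating: f(1) = 7, f(-1) = -103, f(2) = 68, f(-2) = -164, f(3) = 141, f(-3) = -237, f(4) = 232, f(-4) = -328, f(6) = 492, f(-6) = -588, f(8) = 896, f(-8) = -992, f(12) = 2328, f(-12) = -2424, f(16) = 4912, f(-16) = -5008, f(24) = 15072, f(-24) = -15168, f(48) = 113136, f(-48) = -113232; none is 0, so f has no rational root and is therefore irreducible over Q (a cubic with no linear factor over a field is irreducible). For an irreducible cubic, the Galois group is A_3 or S_3 according as the discriminant disc(f) = -4a^3 - 27b^2 = -4·(54)^3 - 27·(-48)^2 = -692064 is or is not a square in Q. Here disc(f) = -692064 is not a perfect square in Q, so the Galois group of f over Q is not contained in A_3 and must be all of S_3. The splitting field has degree |S_3| = 6 over Q, so [K : Q] = 6.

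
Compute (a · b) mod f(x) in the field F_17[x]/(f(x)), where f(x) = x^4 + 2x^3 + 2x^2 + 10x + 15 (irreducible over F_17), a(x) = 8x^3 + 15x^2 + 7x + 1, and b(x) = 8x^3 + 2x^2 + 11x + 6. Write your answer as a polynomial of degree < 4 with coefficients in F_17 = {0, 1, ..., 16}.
a · b ≡ 12x^3 + 4x^2 + 7x + 15 (mod f(x))

Multiply in F_17[x]: a(x)·b(x) = (8x^3 + 15x^2 + 7x + 1)·(8x^3 + 2x^2 + 11x + 6) = 13x^6 + 4x^4 + 14x^3 + 16x^2 + 2x + 6. This has degree ≥ 4, so divide by f(x) over F_17: 13x^6 + 4x^4 + 14x^3 + 16x^2 + 2x + 6 = (13x^2 + 8x + 13)·(x^4 + 2x^3 + 2x^2 + 10x + 15) + (12x^3 + 4x^2 + 7x + 15). Hence a·b ≡ 12x^3 + 4x^2 + 7x + 15 (mod f). (F_17[x]/(f) is a field with 17^4 = 83521 elements since f is irreducible of degree 4.)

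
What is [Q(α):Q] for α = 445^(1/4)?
[Q(α):Q] = 4

α is a root of x^4 - 445. By Eisenstein's criterion at the prime p = 5 (which divides the constant term 445 but p^2 = 25 does not, since 445 is squarefree), x^4 - 445 is irreducible over Q. Hence [Q(α):Q] = 4.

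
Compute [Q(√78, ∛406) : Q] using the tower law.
[Q(√78, ∛406) : Q] = 6

Let L = Q(√78, ∛406). Since Q(√78) ⊂ L and [Q(√78):Q] = 2, the tower law gives 2 | [L:Q]. Likewise Q(∛406) ⊂ L with [Q(∛406):Q] = 3 (because 406 is not a perfect cube), so 3 | [L:Q]. As gcd(2,3) = 1, [L:Q] is divisible by 6. Conversely L is generated over Q by √78 and ∛406, so [L:Q] ≤ 2·3 = 6. Therefore [Q(√78, ∛406) : Q] = 6.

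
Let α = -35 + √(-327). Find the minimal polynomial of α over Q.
m_α(x) = x^2 + 70x + 1552

From α + 35 = √(-327), squaring gives (α + 35)^2 = -327, i.e. α^2 + 70α + 1225 = -327, so α^2 + 70α + 1552 = 0. The discriminant of x^2 + 70x + 1552 is (70)^2 - 4·(1552) = 4900 - 6208 = -1308, and 4·(-327) is not a perfect square in Q since -327 is squarefree and ≠ 1. Hence x^2 + 70x + 1552 is irreducible over Q and is the minimal polynomial of α.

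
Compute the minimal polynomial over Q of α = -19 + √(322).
m_α(x) = x^2 + 38x + 39

From α + 19 = √(322), squaring gives (α + 19)^2 = 322, i.e. α^2 + 38α + 361 = 322, so α^2 + 38α + 39 = 0. The discriminant of x^2 + 38x + 39 is (38)^2 - 4·(39) = 1444 - 156 = 1288, and 4·(322) is not a perfect square in Q since 322 is squarefree and ≠ 1. Hence x^2 + 38x + 39 is irreducible over Q and is the minimal polynomial of α.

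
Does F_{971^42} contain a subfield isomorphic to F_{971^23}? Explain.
No: F_{971^23} is not a subfield of F_{971^42}

F_{p^m} embeds in F_{p^n} iff m | n. Here 23 ∤ 42 (since 42 = 1·23 + 19 with remainder 19 ≠ 0), so F_{971^23} is not a subfield of F_{971^42}. Equivalently: if it were, the tower law would give 23 = [F_{971^23}:F_971] dividing [F_{971^42}:F_971] = 42, contradiction.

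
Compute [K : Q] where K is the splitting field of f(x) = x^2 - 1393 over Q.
[K : Q] = 2

f(x) = x^2 - 1393 factors as (x - √1393)(x + √1393). The splitting field is K = Q(√1393). Since 1393 is squarefree and > 1, it is not a perfect square, so x^2 - 1393 is irreducible over Q and [Q(√1393) : Q] = 2. Hence [K : Q] = 2.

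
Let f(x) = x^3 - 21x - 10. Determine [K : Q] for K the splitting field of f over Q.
[K : Q] = 6

By the rational root test, any rational root of the monic integer polynomial f(x) = x^3 - 21x - 10 must be an integer dividing the constant term -10, i.e. one of ±{1, 2, 5, 10}. Evaluating: f(1) = -30, f(-1) = 10, f(2) = -44, f(-2) = 24, f(5) = 10, f(-5) = -30, f(10) = 780, f(-10) = -800; none is 0, so f has no rational root and is therefore irreducible over Q (a cubic with no linear factor over a field is irreducible). For an irreducible cubic, the Galois group is A_3 or S_3 according as the discriminant disc(f) = -4a^3 - 27b^2 = -4·(-21)^3 - 27·(-10)^2 = 34344 is or is not a square in Q. Here disc(f) = 34344 is not a perfect square in Q, so the Galois group of f over Q is not contained in A_3 and must be all of S_3. The splitting field has degree |S_3| = 6 over Q, so [K : Q] = 6.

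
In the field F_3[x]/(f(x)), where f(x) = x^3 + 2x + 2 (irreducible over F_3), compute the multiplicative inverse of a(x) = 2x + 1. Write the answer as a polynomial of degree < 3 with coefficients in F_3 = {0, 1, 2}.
a(x)^(-1) ≡ 2x^2 + 2x (mod f(x))

Since f is irreducible over F_3, F_3[x]/(f) is a field and a(x) ≠ 0 has an inverse. Apply the extended Euclidean algorithm to f(x) and a(x) in F_3[x]: f(x) = (2x^2 + 2x)·a(x) + (2). The last nonzero remainder is the constant 2 = gcd(f, a) in F_3. Back-substituting through the division chain expresses 2 = s(x)·a(x) + t(x)·f(x) with s(x) ≡ x^2 + x (mod f), so (x^2 + x)·a(x) ≡ 2 (mod f). Multiplying by 2^(-1) ≡ 2 in F_3 gives a(x)^(-1) ≡ 2·(x^2 + x) ≡ 2x^2 + 2x (mod f). Check: (2x + 1)·(2x^2 + 2x) = x^3 + 2x ≡ 1 (mod x^3 + 2x + 2).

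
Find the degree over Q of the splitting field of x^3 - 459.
[K : Q] = 6

The roots of x^3 - 459 are ∛459, ω∛459, ω^2∛459 where ω = e^(2πi/3) is a primitive cube root of unity, so K = Q(∛459, ω). Now [Q(∛459):Q] = 3 (since 459 is not a perfect cube, x^3 - 459 is irreducible) and [Q(ω):Q] = 2. Both 2 and 3 divide [K:Q], and [K:Q] ≤ 3·2 = 6, so [K:Q] = 6. (Equivalently: Q(∛459) ⊂ R but ω ∉ R, so [K : Q(∛459)] = 2.)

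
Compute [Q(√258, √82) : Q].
[Q(√258, √82) : Q] = 4

[Q(√258):Q] = 2 (min poly x^2 - 258, irreducible since 258 is squarefree > 1). For the top step, suppose √82 ∈ Q(√258), say √82 = c + d√258 with c, d ∈ Q. Squaring: 82 = c^2 + 258d^2 + 2cd√258. Since √258 ∉ Q this forces 2cd = 0. If d = 0 then √82 = c ∈ Q, contradicting 82 squarefree > 1. If c = 0 then 82 = 258d^2, so 258·82 = (258d)^2 is a perfect square in Q — but 258·82 = 21156 is not a perfect square (since 258 and 82 are distinct squarefree integers). Contradiction. Hence √82 ∉ Q(√258), so x^2 - 82 stays irreducible over Q(√258) and [Q(√258, √82) : Q(√258)] = 2. By the tower law, [Q(√258, √82) : Q] = 2 · 2 = 4.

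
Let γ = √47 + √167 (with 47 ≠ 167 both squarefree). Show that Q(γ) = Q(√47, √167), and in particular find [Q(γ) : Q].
[Q(γ) : Q] = 4 (equivalently, Q(γ) = Q(√47, √167))

Obviously Q(γ) ⊆ Q(√47, √167), and [Q(√47, √167):Q] = 4 (since 47, 167 are distinct squarefree integers > 1 with 7849 not a perfect square). To show equality we compute the minimal polynomial of γ. From γ = √47 + √167: γ^2 = 47 + 2√(7849) + 167 = 214 + 2√(7849), so γ^2 - 214 = 2√(7849); squaring, (γ^2 - 214)^2 = 4·7849, i.e. γ^4 - 428γ^2 + 45796 - 31396 = 0, i.e. γ^4 - 428γ^2 + 14400 = 0. So γ is a root of x^4 - 428x^2 + 14400. This polynomial is irreducible over Q: it has no rational root (each ±√47 ± √167 is irrational), and any factorization into two quadratics over Q would force √(7849) ∈ Q (pairing opposite roots) or √47, √167 ∈ Q (other pairings), all impossible. Hence [Q(γ):Q] = 4 = [Q(√47, √167):Q], so Q(γ) = Q(√47, √167).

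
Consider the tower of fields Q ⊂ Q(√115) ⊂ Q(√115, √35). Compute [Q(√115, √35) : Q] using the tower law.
[Q(√115, √35) : Q] = 4

[Q(√115):Q] = 2 (min poly x^2 - 115, irreducible since 115 is squarefree > 1). For the top step, suppose √35 ∈ Q(√115), say √35 = c + d√115 with c, d ∈ Q. Squaring: 35 = c^2 + 115d^2 + 2cd√115. Since √115 ∉ Q this forces 2cd = 0. If d = 0 then √35 = c ∈ Q, contradicting 35 squarefree > 1. If c = 0 then 35 = 115d^2, so 115·35 = (115d)^2 is a perfect square in Q — but 115·35 = 4025 is not a perfect square (since 115 and 35 are distinct squarefree integers). Contradiction. Hence √35 ∉ Q(√115), so x^2 - 35 stays irreducible over Q(√115) and [Q(√115, √35) : Q(√115)] = 2. By the tower law, [Q(√115, √35) : Q] = 2 · 2 = 4.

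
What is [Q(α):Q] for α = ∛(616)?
[Q(α):Q] = 3

The minimal polynomial of α is x^3 - 616, irreducible over Q since 616 is not a perfect cube (so x^3 - 616 has no rational root). Hence [Q(α):Q] = deg(m_α) = 3.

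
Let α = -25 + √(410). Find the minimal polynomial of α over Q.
m_α(x) = x^2 + 50x + 215

From α + 25 = √(410), squaring gives (α + 25)^2 = 410, i.e. α^2 + 50α + 625 = 410, so α^2 + 50α + 215 = 0. The discriminant of x^2 + 50x + 215 is (50)^2 - 4·(215) = 2500 - 860 = 1640, and 4·(410) is not a perfect square in Q since 410 is squarefree and ≠ 1. Hence x^2 + 50x + 215 is irreducible over Q and is the minimal polynomial of α.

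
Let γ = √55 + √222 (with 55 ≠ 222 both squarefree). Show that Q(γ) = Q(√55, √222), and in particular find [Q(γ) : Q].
[Q(γ) : Q] = 4 (equivalently, Q(γ) = Q(√55, √222))

Obviously Q(γ) ⊆ Q(√55, √222), and [Q(√55, √222):Q] = 4 (since 55, 222 are distinct squarefree integers > 1 with 12210 not a perfect square). To show equality we compute the minimal polynomial of γ. From γ = √55 + √222: γ^2 = 55 + 2√(12210) + 222 = 277 + 2√(12210), so γ^2 - 277 = 2√(12210); squaring, (γ^2 - 277)^2 = 4·12210, i.e. γ^4 - 554γ^2 + 76729 - 48840 = 0, i.e. γ^4 - 554γ^2 + 27889 = 0. So γ is a root of x^4 - 554x^2 + 27889. This polynomial is irreducible over Q: it has no rational root (each ±√55 ± √222 is irrational), and any factorization into two quadratics over Q would force √(12210) ∈ Q (pairing opposite roots) or √55, √222 ∈ Q (other pairings), all impossible. Hence [Q(γ):Q] = 4 = [Q(√55, √222):Q], so Q(γ) = Q(√55, √222).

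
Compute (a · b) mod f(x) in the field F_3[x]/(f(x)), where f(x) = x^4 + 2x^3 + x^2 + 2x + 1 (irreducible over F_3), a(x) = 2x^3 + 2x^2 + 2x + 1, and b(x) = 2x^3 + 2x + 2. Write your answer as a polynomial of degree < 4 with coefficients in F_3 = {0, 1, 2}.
a · b ≡ x + 2 (mod f(x))

Multiply in F_3[x]: a(x)·b(x) = (2x^3 + 2x^2 + 2x + 1)·(2x^3 + 2x + 2) = x^6 + x^5 + 2x^4 + x^3 + 2x^2 + 2. This has degree ≥ 4, so divide by f(x) over F_3: x^6 + x^5 + 2x^4 + x^3 + 2x^2 + 2 = (x^2 + 2x)·(x^4 + 2x^3 + x^2 + 2x + 1) + (x + 2). Hence a·b ≡ x + 2 (mod f). (F_3[x]/(f) is a field with 3^4 = 81 elements since f is irreducible of degree 4.)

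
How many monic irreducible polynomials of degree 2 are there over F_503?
There are 126253 monic irreducible polynomials of degree 2 over F_503

Each element of F_{503^2} that lies in no proper subfield is a root of exactly one monic irreducible of degree 2 over F_503, and each such polynomial has 2 distinct roots in F_{503^2}. By Möbius inversion the count is N_503(2) = (1/2) Σ_{d|2} μ(2/d) · 503^d = (1/2)(μ(2)·503^1 + μ(1)·503^2) = 252506/2 = 126253.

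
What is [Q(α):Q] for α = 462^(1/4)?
[Q(α):Q] = 4

α is a root of x^4 - 462. By Eisenstein's criterion at the prime p = 2 (which divides the constant term 462 but p^2 = 4 does not, since 462 is squarefree), x^4 - 462 is irreducible over Q. Hence [Q(α):Q] = 4.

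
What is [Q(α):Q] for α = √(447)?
[Q(α):Q] = 2

[Q(α):Q] equals the degree of the minimal polynomial of α. Here α^2 = 447 and x^2 - 447 is irreducible (d = 447 is squarefree, ≠ 1, hence not a square), so deg(m_α) = 2. Thus [Q(α):Q] = 2.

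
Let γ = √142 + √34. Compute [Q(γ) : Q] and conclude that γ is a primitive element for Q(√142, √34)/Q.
[Q(γ) : Q] = 4 (equivalently, Q(γ) = Q(√142, √34))

Obviously Q(γ) ⊆ Q(√142, √34), and [Q(√142, √34):Q] = 4 (since 142, 34 are distinct squarefree integers > 1 with 4828 not a perfect square). To show equality we compute the minimal polynomial of γ. From γ = √142 + √34: γ^2 = 142 + 2√(4828) + 34 = 176 + 2√(4828), so γ^2 - 176 = 2√(4828); squaring, (γ^2 - 176)^2 = 4·4828, i.e. γ^4 - 352γ^2 + 30976 - 19312 = 0, i.e. γ^4 - 352γ^2 + 11664 = 0. So γ is a root of x^4 - 352x^2 + 11664. This polynomial is irreducible over Q: it has no rational root (each ±√142 ± √34 is irrational), and any factorization into two quadratics over Q would force √(4828) ∈ Q (pairing opposite roots) or √142, √34 ∈ Q (other pairings), all impossible. Hence [Q(γ):Q] = 4 = [Q(√142, √34):Q], so Q(γ) = Q(√142, √34).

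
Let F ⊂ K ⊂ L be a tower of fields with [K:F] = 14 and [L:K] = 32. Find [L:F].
[L:F] = 448

The tower law says that for any tower of field extensions F ⊂ K ⊂ L with finite degrees, [L:F] = [L:K] · [K:F]. Here this gives [L:F] = 32 · 14 = 448.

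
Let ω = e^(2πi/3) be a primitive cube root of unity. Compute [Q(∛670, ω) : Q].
[Q(∛670, ω) : Q] = 6

[Q(∛670):Q] = 3 (min poly x^3 - 670, irreducible since 670 is not a perfect cube). [Q(ω):Q] = 2 (min poly x^2 + x + 1). Since Q(∛670) ⊂ R and ω ∉ R, we have ω ∉ Q(∛670), so x^2 + x + 1 remains irreducible over Q(∛670) and [Q(∛670, ω) : Q(∛670)] = 2. By the tower law, [Q(∛670, ω) : Q] = 3 · 2 = 6. (In fact Q(∛670, ω) is the splitting field of x^3 - 670 over Q.)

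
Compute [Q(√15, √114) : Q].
[Q(√15, √114) : Q] = 4

[Q(√15):Q] = 2 (min poly x^2 - 15, irreducible since 15 is squarefree > 1). For the top step, suppose √114 ∈ Q(√15), say √114 = c + d√15 with c, d ∈ Q. Squaring: 114 = c^2 + 15d^2 + 2cd√15. Since √15 ∉ Q this forces 2cd = 0. If d = 0 then √114 = c ∈ Q, contradicting 114 squarefree > 1. If c = 0 then 114 = 15d^2, so 15·114 = (15d)^2 is a perfect square in Q — but 15·114 = 1710 is not a perfect square (since 15 and 114 are distinct squarefree integers). Contradiction. Hence √114 ∉ Q(√15), so x^2 - 114 stays irreducible over Q(√15) and [Q(√15, √114) : Q(√15)] = 2. By the tower law, [Q(√15, √114) : Q] = 2 · 2 = 4.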